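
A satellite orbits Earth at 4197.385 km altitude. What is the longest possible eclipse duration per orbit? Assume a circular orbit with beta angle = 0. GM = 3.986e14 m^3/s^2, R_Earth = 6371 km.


r = 10568.3850 km
T = 180.2075 min
Eclipse fraction = arcsin(R_E/r)/pi = arcsin(6371.0000/10568.3850)/pi
= arcsin(0.6028357)/pi = 0.2059626
Eclipse duration = 0.2059626 * 180.2075 = 37.1160 min

37.1160 minutes


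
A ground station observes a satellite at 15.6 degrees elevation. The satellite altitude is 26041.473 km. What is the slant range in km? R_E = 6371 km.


h = 26041.473 km, el = 15.6 deg
d = -R_E*sin(el) + sqrt((R_E*sin(el))^2 + 2*R_E*h + h^2)
d = -6371.0000*sin(0.2722714) + sqrt((6371.0000*0.2689198)^2 + 2*6371.0000*26041.473 + 26041.473^2)
d = 30113.0236 km

30113.0236 km


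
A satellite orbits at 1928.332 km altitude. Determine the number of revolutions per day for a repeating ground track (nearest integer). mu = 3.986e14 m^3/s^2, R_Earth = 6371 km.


r = 8.299332e+06 m
T = 2*pi*sqrt(r^3/mu) = 7524.4702 s = 125.4078 min
revs/day = 1440 / 125.4078 = 11.4825
Rounded: 11 revolutions per day

11 revolutions per day


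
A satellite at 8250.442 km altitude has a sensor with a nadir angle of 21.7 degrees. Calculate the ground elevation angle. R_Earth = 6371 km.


r = R_E + alt = 14621.4420 km
Law of sines in the satellite / Earth-center / ground-point triangle:
  sin(nadir)/R_E = sin(90 + el)/r  =>  cos(el) = (r/R_E)*sin(nadir)
cos(el) = (14621.4420 / 6371.0000) * sin(21.7 deg) = 0.8485686
el = arccos(0.8485686) = 31.9437 deg
(Earth-central angle = 90 - nadir - el = 36.3563 deg)

31.9437 degrees


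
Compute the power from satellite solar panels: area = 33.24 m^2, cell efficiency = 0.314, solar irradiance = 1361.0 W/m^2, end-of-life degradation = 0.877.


P = area * eta * S * degradation
P = 33.24 * 0.314 * 1361.0 * 0.877
P = 12458.0016 W

12458.0016 W


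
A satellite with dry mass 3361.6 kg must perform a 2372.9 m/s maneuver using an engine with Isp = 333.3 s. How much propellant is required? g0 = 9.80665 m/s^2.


ve = Isp * g0 = 333.3 * 9.80665 = 3268.556445 m/s
mass ratio = exp(dv/ve) = exp(2372.9/3268.556445) = 2.06675135
m_prop = m_dry * (mr - 1) = 3361.6 * (2.06675135 - 1)
m_prop = 3585.9913 kg

3585.9913 kg


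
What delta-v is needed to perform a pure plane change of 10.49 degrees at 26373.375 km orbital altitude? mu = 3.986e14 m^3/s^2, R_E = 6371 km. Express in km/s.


r = 32744.3750 km = 3.2744375e+07 m
V = sqrt(mu/r) = 3488.9946 m/s
di = 10.49 deg = 0.183085 rad
dV = 2*V*sin(di/2) = 2*3488.9946*sin(0.09154252)
dV = 637.8909 m/s = 0.6378909 km/s

0.6379 km/s


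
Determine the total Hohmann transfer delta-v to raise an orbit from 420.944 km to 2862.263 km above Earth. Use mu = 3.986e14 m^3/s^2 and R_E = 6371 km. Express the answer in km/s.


r1 = 6791.9440 km = 6.791944e+06 m
r2 = 9233.2630 km = 9.233263e+06 m
dv1 = sqrt(mu/r1)*(sqrt(2*r2/(r1+r2)) - 1) = 562.8521 m/s
dv2 = sqrt(mu/r2)*(1 - sqrt(2*r1/(r1+r2))) = 521.1421 m/s
total dv = |dv1| + |dv2| = 562.8521 + 521.1421 = 1083.9942 m/s = 1.0840 km/s

1.0840 km/s


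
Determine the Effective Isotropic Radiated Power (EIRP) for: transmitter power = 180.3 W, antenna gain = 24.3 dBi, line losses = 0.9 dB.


Pt = 180.3 W = 22.5600 dBW
EIRP = Pt_dBW + Gt - losses = 22.5600 + 24.3 - 0.9 = 45.9600 dBW

45.9600 dBW


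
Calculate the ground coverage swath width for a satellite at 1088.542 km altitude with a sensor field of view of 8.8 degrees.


FOV = 8.8 deg = 0.153589 rad
swath = 2 * alt * tan(FOV/2) = 2 * 1088.542 * tan(0.07679449)
swath = 2 * 1088.542 * 0.07694581
swath = 167.5175 km

167.5175 km


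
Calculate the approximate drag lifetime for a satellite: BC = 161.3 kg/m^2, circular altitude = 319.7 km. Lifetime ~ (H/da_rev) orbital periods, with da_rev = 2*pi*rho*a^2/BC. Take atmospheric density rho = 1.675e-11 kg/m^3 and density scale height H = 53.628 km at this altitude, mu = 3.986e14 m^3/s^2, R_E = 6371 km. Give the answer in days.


a = R_E + alt = 6690.7000 km = 6.6907e+06 m
da_rev = 2*pi*rho*a^2/BC = 2*pi*1.675e-11*(6.6907e+06)^2/161.3 = 29.208108 m per revolution
N = H/da_rev = 53628.0000 m / 29.208108 m = 1836.0655 revolutions
P = 2*pi*sqrt(a^3/mu) = 5446.5132 s
lifetime = N*P = 1836.0655 * 5446.5132 = 1.0000155e+07 s = 115.7425 days

115.7425 days


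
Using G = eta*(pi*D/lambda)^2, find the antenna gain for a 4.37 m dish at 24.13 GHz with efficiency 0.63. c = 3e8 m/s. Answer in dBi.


lambda = c/f = 3e8 / 2.413e+10 = 0.01243266 m
G = eta*(pi*D/lambda)^2 = 0.63*(pi*4.37/0.01243266)^2
G = 768201.7694 (linear)
G = 10*log10(768201.7694) = 58.8548 dBi

58.8548 dBi


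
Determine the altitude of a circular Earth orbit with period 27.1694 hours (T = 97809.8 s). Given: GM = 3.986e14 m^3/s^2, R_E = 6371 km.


T = 97809.8 s
r = (mu*T^2/(4*pi^2))^(1/3) = (3.986e14 * 97809.8^2 / (4*pi^2))^(1/3)
r = 4.5882538e+07 m = 45882.5380 km
alt = r - R_E = 45882.5380 - 6371 = 39511.5380 km

39511.5380 km


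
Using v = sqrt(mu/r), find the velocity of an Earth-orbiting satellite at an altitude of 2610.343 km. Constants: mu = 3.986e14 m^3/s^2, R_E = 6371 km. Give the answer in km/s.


r = R_E + alt = 6371.0 + 2610.343 = 8981.3430 km = 8.981343e+06 m
v = sqrt(mu/r) = sqrt(3.986e14 / 8.981343e+06) = 6661.8984 m/s = 6.6619 km/s

6.6619 km/s


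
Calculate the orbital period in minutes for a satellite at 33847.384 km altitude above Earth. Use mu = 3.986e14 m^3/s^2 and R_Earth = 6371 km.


r = 40218.3840 km = 4.0218384e+07 m
T = 2*pi*sqrt(r^3/mu) = 2*pi*sqrt(6.5053977e+22 / 3.986e14)
T = 80269.0542 s = 1337.8176 min

1337.8176 minutes


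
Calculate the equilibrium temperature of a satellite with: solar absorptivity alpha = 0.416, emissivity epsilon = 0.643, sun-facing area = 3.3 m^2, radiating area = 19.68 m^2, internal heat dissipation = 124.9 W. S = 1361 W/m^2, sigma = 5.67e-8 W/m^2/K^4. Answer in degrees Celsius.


Numerator = alpha*S*A_sun + Q_int = 0.416*1361*3.3 + 124.9 = 1993.2808 W
Denominator = eps*sigma*A_rad = 0.643*5.67e-8*19.68 = 7.1749541e-07 W/K^4
T^4 = 2.7781095e+09 K^4
T = 229.5817 K = -43.5683 C

-43.5683 degrees Celsius


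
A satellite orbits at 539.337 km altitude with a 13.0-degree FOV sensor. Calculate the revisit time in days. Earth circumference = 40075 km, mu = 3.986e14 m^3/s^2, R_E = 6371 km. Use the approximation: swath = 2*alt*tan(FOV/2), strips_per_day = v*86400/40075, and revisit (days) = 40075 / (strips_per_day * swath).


swath = 2*539.337*tan(0.1134464) = 122.8994 km
v = sqrt(mu/r) = 7594.8471 m/s = 7.5948 km/s
strips/day = v*86400/40075 = 7.5948*86400/40075 = 16.3742
coverage/day = strips * swath = 16.3742 * 122.8994 = 2012.3751 km
revisit = 40075 / 2012.3751 = 19.9143 days

19.9143 days


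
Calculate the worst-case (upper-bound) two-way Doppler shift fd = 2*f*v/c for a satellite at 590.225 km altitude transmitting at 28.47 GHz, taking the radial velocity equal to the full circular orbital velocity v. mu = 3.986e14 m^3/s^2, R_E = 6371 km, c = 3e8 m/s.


r = 6.961225e+06 m
v = sqrt(mu/r) = 7567.0362 m/s (worst-case radial velocity)
f = 28.47 GHz = 2.847e+10 Hz
fd = 2*f*v/c = 2*2.847e+10*7567.0362/3.0e+08
fd = 1.4362235e+06 Hz

1.4362e+06 Hz


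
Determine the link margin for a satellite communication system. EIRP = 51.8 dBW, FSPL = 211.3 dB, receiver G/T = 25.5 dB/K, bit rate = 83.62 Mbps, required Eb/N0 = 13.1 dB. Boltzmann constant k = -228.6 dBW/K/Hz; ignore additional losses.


C/N0 = EIRP - FSPL + G/T - k = 51.8 - 211.3 + 25.5 - (-228.6)
C/N0 = 94.6000 dB-Hz
R_b = 83.62 Mbps = 8.362e+07 bps -> 10*log10(R_b) = 79.2231 dB-Hz
Eb/N0 = C/N0 - 10*log10(R_b) = 94.6000 - 79.2231 = 15.3769 dB
Margin = Eb/N0 - Eb/N0_req = 15.3769 - 13.1 = 2.2769 dB (link closes)

2.2769 dB


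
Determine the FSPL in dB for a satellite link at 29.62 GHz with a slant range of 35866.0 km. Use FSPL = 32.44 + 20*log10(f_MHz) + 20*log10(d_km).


f = 29.62 GHz = 29620.0000 MHz
d = 35866.0 km
FSPL = 32.44 + 20*log10(29620.0000) + 20*log10(35866.0)
FSPL = 32.44 + 89.4317 + 91.0937
FSPL = 212.9654 dB

212.9654 dB


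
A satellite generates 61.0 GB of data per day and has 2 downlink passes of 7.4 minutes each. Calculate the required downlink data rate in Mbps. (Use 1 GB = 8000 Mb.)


total contact time = 2 * 7.4 * 60 = 888.0000 s
data = 61.0 GB = 488000.0000 Mb
rate = 488000.0000 / 888.0000 = 549.5495 Mbps

549.5495 Mbps


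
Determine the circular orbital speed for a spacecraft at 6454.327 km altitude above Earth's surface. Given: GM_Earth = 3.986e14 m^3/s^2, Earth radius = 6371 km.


r = R_E + alt = 6371.0 + 6454.327 = 12825.3270 km = 1.2825327e+07 m
v = sqrt(mu/r) = sqrt(3.986e14 / 1.2825327e+07) = 5574.8659 m/s = 5.5749 km/s

5.5749 km/s


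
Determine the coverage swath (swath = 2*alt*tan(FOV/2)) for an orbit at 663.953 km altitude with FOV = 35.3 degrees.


FOV = 35.3 deg = 0.6161012 rad
swath = 2 * alt * tan(FOV/2) = 2 * 663.953 * tan(0.3080506)
swath = 2 * 663.953 * 0.3181794
swath = 422.5124 km

422.5124 km


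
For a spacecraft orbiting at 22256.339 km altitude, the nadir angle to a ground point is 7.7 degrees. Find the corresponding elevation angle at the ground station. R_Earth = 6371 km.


r = R_E + alt = 28627.3390 km
Law of sines in the satellite / Earth-center / ground-point triangle:
  sin(nadir)/R_E = sin(90 + el)/r  =>  cos(el) = (r/R_E)*sin(nadir)
cos(el) = (28627.3390 / 6371.0000) * sin(7.7 deg) = 0.6020512
el = arccos(0.6020512) = 52.9831 deg
(Earth-central angle = 90 - nadir - el = 29.3169 deg)

52.9831 degrees


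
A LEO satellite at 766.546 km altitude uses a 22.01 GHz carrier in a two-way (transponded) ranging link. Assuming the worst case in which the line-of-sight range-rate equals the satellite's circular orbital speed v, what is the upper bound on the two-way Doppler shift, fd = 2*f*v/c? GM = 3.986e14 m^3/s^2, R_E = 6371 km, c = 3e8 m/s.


r = 7.137546e+06 m
v = sqrt(mu/r) = 7472.9863 m/s (worst-case radial velocity)
f = 22.01 GHz = 2.201e+10 Hz
fd = 2*f*v/c = 2*2.201e+10*7472.9863/3.0e+08
fd = 1.0965362e+06 Hz

1.0965e+06 Hz


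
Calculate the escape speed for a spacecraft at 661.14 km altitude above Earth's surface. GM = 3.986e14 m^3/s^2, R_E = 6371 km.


r = 6371.0 + 661.14 = 7032.1400 km = 7.03214e+06 m
v_esc = sqrt(2*mu/r) = sqrt(2*3.986e14 / 7.03214e+06)
v_esc = 10647.3098 m/s = 10.6473 km/s

10.6473 km/s


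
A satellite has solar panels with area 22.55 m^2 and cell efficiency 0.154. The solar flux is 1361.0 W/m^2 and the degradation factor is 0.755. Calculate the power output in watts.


P = area * eta * S * degradation
P = 22.55 * 0.154 * 1361.0 * 0.755
P = 3568.3902 W

3568.3902 W


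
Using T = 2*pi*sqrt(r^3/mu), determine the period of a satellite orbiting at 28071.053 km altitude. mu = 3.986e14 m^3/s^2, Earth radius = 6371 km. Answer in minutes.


r = 34442.0530 km = 3.4442053e+07 m
T = 2*pi*sqrt(r^3/mu) = 2*pi*sqrt(4.0857058e+22 / 3.986e14)
T = 63612.8374 s = 1060.2140 min

1060.2140 minutes


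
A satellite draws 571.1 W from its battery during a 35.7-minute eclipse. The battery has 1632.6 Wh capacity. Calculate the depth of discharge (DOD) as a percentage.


E_used = P * t / 60 = 571.1 * 35.7 / 60 = 339.8045 Wh
DOD = E_used / E_total * 100 = 339.8045 / 1632.6 * 100
DOD = 20.8137 %

20.8137 %


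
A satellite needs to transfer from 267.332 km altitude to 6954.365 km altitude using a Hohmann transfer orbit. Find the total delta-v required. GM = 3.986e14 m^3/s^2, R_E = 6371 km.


r1 = 6638.3320 km = 6.638332e+06 m
r2 = 13325.3650 km = 1.3325365e+07 m
dv1 = sqrt(mu/r1)*(sqrt(2*r2/(r1+r2)) - 1) = 1204.2118 m/s
dv2 = sqrt(mu/r2)*(1 - sqrt(2*r1/(r1+r2))) = 1009.0794 m/s
total dv = |dv1| + |dv2| = 1204.2118 + 1009.0794 = 2213.2911 m/s = 2.2133 km/s

2.2133 km/s


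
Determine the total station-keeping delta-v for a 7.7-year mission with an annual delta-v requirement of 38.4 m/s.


dV = rate * years = 38.4 * 7.7
dV = 295.6800 m/s

295.6800 m/s


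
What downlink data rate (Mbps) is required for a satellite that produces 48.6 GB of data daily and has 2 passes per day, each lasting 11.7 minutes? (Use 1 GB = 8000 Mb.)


total contact time = 2 * 11.7 * 60 = 1404.0000 s
data = 48.6 GB = 388800.0000 Mb
rate = 388800.0000 / 1404.0000 = 276.9231 Mbps

276.9231 Mbps


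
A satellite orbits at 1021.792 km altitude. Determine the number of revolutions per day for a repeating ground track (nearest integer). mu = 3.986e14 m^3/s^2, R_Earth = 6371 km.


r = 7.392792e+06 m
T = 2*pi*sqrt(r^3/mu) = 6325.9237 s = 105.4321 min
revs/day = 1440 / 105.4321 = 13.6581
Rounded: 14 revolutions per day

14 revolutions per day


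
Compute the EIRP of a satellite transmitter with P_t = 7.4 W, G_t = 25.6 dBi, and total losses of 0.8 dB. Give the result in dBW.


Pt = 7.4 W = 8.6923 dBW
EIRP = Pt_dBW + Gt - losses = 8.6923 + 25.6 - 0.8 = 33.4923 dBW

33.4923 dBW


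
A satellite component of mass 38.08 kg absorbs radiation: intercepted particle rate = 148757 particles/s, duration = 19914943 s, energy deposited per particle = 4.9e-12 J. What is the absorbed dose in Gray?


Total energy deposited = rate * time * E_per
  = 148757 * 19914943 * 4.9e-12 = 14.5162 J
Dose = E_total / mass = 14.5162 / 38.08
Dose = 0.3812024 Gy

0.3812 Gy


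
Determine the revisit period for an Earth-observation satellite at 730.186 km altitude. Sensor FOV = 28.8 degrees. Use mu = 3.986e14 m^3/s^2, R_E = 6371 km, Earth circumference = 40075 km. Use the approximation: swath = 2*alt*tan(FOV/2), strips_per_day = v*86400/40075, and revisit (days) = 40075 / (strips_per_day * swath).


swath = 2*730.186*tan(0.2513274) = 374.9598 km
v = sqrt(mu/r) = 7492.0937 m/s = 7.4921 km/s
strips/day = v*86400/40075 = 7.4921*86400/40075 = 16.1526
coverage/day = strips * swath = 16.1526 * 374.9598 = 6056.5893 km
revisit = 40075 / 6056.5893 = 6.6168 days

6.6168 days


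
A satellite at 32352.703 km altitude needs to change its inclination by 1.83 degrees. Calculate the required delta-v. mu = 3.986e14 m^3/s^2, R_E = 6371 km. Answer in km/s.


r = 38723.7030 km = 3.8723703e+07 m
V = sqrt(mu/r) = 3208.3387 m/s
di = 1.83 deg = 0.03193953 rad
dV = 2*V*sin(di/2) = 2*3208.3387*sin(0.01596976)
dV = 102.4685 m/s = 0.1024685 km/s

0.1025 km/s


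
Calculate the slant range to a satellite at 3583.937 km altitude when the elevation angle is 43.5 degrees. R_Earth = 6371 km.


h = 3583.937 km, el = 43.5 deg
d = -R_E*sin(el) + sqrt((R_E*sin(el))^2 + 2*R_E*h + h^2)
d = -6371.0000*sin(0.7592182) + sqrt((6371.0000*0.6883546)^2 + 2*6371.0000*3583.937 + 3583.937^2)
d = 4431.7375 km

4431.7375 km


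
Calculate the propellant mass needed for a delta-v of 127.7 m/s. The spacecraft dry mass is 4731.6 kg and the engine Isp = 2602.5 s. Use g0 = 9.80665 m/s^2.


ve = Isp * g0 = 2602.5 * 9.80665 = 25521.806625 m/s
mass ratio = exp(dv/ve) = exp(127.7/25521.806625) = 1.00501610
m_prop = m_dry * (mr - 1) = 4731.6 * (1.00501610 - 1)
m_prop = 23.7342 kg

23.7342 kg


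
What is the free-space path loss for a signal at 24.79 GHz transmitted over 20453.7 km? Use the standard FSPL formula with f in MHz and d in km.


f = 24.79 GHz = 24790.0000 MHz
d = 20453.7 km
FSPL = 32.44 + 20*log10(24790.0000) + 20*log10(20453.7)
FSPL = 32.44 + 87.8855 + 86.2154
FSPL = 206.5410 dB

206.5410 dB


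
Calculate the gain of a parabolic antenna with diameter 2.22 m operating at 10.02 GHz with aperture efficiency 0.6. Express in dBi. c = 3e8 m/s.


lambda = c/f = 3e8 / 1.002e+10 = 0.02994012 m
G = eta*(pi*D/lambda)^2 = 0.6*(pi*2.22/0.02994012)^2
G = 32557.4122 (linear)
G = 10*log10(32557.4122) = 45.1265 dBi

45.1265 dBi


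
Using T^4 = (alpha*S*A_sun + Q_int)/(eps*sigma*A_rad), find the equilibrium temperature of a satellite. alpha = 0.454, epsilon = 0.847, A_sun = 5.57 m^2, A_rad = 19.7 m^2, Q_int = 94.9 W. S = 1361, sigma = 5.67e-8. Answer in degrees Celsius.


Numerator = alpha*S*A_sun + Q_int = 0.454*1361*5.57 + 94.9 = 3536.5696 W
Denominator = eps*sigma*A_rad = 0.847*5.67e-8*19.7 = 9.4609053e-07 W/K^4
T^4 = 3.7380879e+09 K^4
T = 247.2648 K = -25.8852 C

-25.8852 degrees Celsius


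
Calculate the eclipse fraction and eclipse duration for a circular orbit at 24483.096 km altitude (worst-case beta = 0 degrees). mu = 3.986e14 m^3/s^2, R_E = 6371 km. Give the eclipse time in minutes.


r = 30854.0960 km
T = 898.9369 min
Eclipse fraction = arcsin(R_E/r)/pi = arcsin(6371.0000/30854.0960)/pi
= arcsin(0.206488)/pi = 0.06620343
Eclipse duration = 0.06620343 * 898.9369 = 59.5127 min

59.5127 minutes


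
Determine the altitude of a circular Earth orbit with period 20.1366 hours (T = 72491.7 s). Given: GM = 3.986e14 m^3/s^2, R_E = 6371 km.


T = 72491.7 s
r = (mu*T^2/(4*pi^2))^(1/3) = (3.986e14 * 72491.7^2 / (4*pi^2))^(1/3)
r = 3.7576648e+07 m = 37576.6485 km
alt = r - R_E = 37576.6485 - 6371 = 31205.6485 km

31205.6485 km


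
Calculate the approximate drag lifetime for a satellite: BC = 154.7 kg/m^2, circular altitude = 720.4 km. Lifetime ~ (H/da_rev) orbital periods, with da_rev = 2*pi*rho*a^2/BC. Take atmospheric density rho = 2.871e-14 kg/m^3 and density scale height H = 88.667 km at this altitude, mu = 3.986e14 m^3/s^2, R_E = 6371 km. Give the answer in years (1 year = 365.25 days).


a = R_E + alt = 7091.4000 km = 7.0914e+06 m
da_rev = 2*pi*rho*a^2/BC = 2*pi*2.871e-14*(7.0914e+06)^2/154.7 = 0.0586390213 m per revolution
N = H/da_rev = 88667.0000 m / 0.0586390213 m = 1.5120819e+06 revolutions
P = 2*pi*sqrt(a^3/mu) = 5943.0474 s
lifetime = N*P = 1.5120819e+06 * 5943.0474 = 8.9863742e+09 s = 104008.9602 days
years = 104008.9602 / 365.25 = 284.7610 years

284.7610 years


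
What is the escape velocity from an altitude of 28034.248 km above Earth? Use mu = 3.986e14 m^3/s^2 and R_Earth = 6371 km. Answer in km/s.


r = 6371.0 + 28034.248 = 34405.2480 km = 3.4405248e+07 m
v_esc = sqrt(2*mu/r) = sqrt(2*3.986e14 / 3.4405248e+07)
v_esc = 4813.6144 m/s = 4.8136 km/s

4.8136 km/s


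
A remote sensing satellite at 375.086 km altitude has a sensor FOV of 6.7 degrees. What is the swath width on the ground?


FOV = 6.7 deg = 0.1169371 rad
swath = 2 * alt * tan(FOV/2) = 2 * 375.086 * tan(0.05846853)
swath = 2 * 375.086 * 0.05853525
swath = 43.9115 km

43.9115 km


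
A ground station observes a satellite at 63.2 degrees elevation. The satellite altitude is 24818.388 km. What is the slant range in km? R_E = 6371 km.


h = 24818.388 km, el = 63.2 deg
d = -R_E*sin(el) + sqrt((R_E*sin(el))^2 + 2*R_E*h + h^2)
d = -6371.0000*sin(1.1030) + sqrt((6371.0000*0.8925858)^2 + 2*6371.0000*24818.388 + 24818.388^2)
d = 25370.1616 km

25370.1616 km


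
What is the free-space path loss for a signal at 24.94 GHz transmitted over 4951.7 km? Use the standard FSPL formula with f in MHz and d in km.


f = 24.94 GHz = 24940.0000 MHz
d = 4951.7 km
FSPL = 32.44 + 20*log10(24940.0000) + 20*log10(4951.7)
FSPL = 32.44 + 87.9379 + 73.8951
FSPL = 194.2730 dB

194.2730 dB


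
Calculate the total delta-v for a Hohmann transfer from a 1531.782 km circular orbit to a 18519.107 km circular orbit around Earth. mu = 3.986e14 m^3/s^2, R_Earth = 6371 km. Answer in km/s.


r1 = 7902.7820 km = 7.902782e+06 m
r2 = 24890.1070 km = 2.4890107e+07 m
dv1 = sqrt(mu/r1)*(sqrt(2*r2/(r1+r2)) - 1) = 1648.2171 m/s
dv2 = sqrt(mu/r2)*(1 - sqrt(2*r1/(r1+r2))) = 1223.5547 m/s
total dv = |dv1| + |dv2| = 1648.2171 + 1223.5547 = 2871.7718 m/s = 2.8718 km/s

2.8718 km/s


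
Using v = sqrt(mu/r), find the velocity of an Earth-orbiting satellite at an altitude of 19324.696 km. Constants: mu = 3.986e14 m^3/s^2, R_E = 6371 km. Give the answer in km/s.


r = R_E + alt = 6371.0 + 19324.696 = 25695.6960 km = 2.5695696e+07 m
v = sqrt(mu/r) = sqrt(3.986e14 / 2.5695696e+07) = 3938.5690 m/s = 3.9386 km/s

3.9386 km/s


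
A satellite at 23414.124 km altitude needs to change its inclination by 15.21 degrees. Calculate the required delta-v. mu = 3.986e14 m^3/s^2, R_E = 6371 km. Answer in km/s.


r = 29785.1240 km = 2.9785124e+07 m
V = sqrt(mu/r) = 3658.2126 m/s
di = 15.21 deg = 0.2654646 rad
dV = 2*V*sin(di/2) = 2*3658.2126*sin(0.1327323)
dV = 968.2769 m/s = 0.9682769 km/s

0.9683 km/s


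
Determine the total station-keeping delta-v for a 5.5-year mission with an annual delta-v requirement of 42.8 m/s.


dV = rate * years = 42.8 * 5.5
dV = 235.4000 m/s

235.4000 m/s


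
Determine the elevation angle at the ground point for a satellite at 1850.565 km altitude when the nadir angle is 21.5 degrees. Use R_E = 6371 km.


r = R_E + alt = 8221.5650 km
Law of sines in the satellite / Earth-center / ground-point triangle:
  sin(nadir)/R_E = sin(90 + el)/r  =>  cos(el) = (r/R_E)*sin(nadir)
cos(el) = (8221.5650 / 6371.0000) * sin(21.5 deg) = 0.4729577
el = arccos(0.4729577) = 61.7735 deg
(Earth-central angle = 90 - nadir - el = 6.7265 deg)

61.7735 degrees


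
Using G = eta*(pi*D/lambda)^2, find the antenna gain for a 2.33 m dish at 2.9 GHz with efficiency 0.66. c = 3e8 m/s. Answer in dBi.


lambda = c/f = 3e8 / 2.9e+09 = 0.1034483 m
G = eta*(pi*D/lambda)^2 = 0.66*(pi*2.33/0.1034483)^2
G = 3304.5248 (linear)
G = 10*log10(3304.5248) = 35.1911 dBi

35.1911 dBi


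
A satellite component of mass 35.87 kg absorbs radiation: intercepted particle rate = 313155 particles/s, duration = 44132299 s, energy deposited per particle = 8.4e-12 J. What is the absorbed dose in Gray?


Total energy deposited = rate * time * E_per
  = 313155 * 44132299 * 8.4e-12 = 116.0901 J
Dose = E_total / mass = 116.0901 / 35.87
Dose = 3.2364 Gy

3.2364 Gy


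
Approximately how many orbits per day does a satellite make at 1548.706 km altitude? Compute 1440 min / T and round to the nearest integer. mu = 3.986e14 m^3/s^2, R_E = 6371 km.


r = 7.919706e+06 m
T = 2*pi*sqrt(r^3/mu) = 7014.1462 s = 116.9024 min
revs/day = 1440 / 116.9024 = 12.3180
Rounded: 12 revolutions per day

12 revolutions per day


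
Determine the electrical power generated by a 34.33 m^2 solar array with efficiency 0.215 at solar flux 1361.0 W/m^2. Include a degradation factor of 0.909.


P = area * eta * S * degradation
P = 34.33 * 0.215 * 1361.0 * 0.909
P = 9131.3349 W

9131.3349 W


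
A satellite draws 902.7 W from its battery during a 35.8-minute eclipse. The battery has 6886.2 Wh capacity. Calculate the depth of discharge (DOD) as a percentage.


E_used = P * t / 60 = 902.7 * 35.8 / 60 = 538.6110 Wh
DOD = E_used / E_total * 100 = 538.6110 / 6886.2 * 100
DOD = 7.8216 %

7.8216 %


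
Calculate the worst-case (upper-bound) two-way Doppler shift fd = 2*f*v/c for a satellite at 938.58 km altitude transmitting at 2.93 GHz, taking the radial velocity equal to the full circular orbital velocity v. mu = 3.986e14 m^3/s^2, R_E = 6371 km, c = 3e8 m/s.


r = 7.30958e+06 m
v = sqrt(mu/r) = 7384.5228 m/s (worst-case radial velocity)
f = 2.93 GHz = 2.93e+09 Hz
fd = 2*f*v/c = 2*2.93e+09*7384.5228/3.0e+08
fd = 144244.3452 Hz

144244.3452 Hz


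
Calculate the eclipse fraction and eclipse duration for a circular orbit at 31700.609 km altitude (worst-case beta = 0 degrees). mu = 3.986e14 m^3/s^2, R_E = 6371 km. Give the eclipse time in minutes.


r = 38071.6090 km
T = 1232.1450 min
Eclipse fraction = arcsin(R_E/r)/pi = arcsin(6371.0000/38071.6090)/pi
= arcsin(0.1673425)/pi = 0.05351858
Eclipse duration = 0.05351858 * 1232.1450 = 65.9427 min

65.9427 minutes


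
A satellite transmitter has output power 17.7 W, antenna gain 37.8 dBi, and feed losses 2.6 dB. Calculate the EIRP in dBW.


Pt = 17.7 W = 12.4797 dBW
EIRP = Pt_dBW + Gt - losses = 12.4797 + 37.8 - 2.6 = 47.6797 dBW

47.6797 dBW


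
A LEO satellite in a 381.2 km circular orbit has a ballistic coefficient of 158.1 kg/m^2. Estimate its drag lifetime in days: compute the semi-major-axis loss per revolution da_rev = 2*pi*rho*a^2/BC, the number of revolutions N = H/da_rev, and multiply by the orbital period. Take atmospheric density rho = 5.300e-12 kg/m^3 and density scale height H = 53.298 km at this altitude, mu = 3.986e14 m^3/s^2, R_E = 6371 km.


a = R_E + alt = 6752.2000 km = 6.7522e+06 m
da_rev = 2*pi*rho*a^2/BC = 2*pi*5.300e-12*(6.7522e+06)^2/158.1 = 9.603167 m per revolution
N = H/da_rev = 53298.0000 m / 9.603167 m = 5550.0443 revolutions
P = 2*pi*sqrt(a^3/mu) = 5521.7809 s
lifetime = N*P = 5550.0443 * 5521.7809 = 3.0646128e+07 s = 354.7006 days

354.7006 days


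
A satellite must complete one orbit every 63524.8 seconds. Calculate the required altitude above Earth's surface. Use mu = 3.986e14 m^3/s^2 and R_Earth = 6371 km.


T = 63524.8 s
r = (mu*T^2/(4*pi^2))^(1/3) = (3.986e14 * 63524.8^2 / (4*pi^2))^(1/3)
r = 3.4410268e+07 m = 34410.2681 km
alt = r - R_E = 34410.2681 - 6371 = 28039.2681 km

28039.2681 km


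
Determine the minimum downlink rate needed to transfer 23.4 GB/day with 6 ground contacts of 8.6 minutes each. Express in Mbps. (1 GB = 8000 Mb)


total contact time = 6 * 8.6 * 60 = 3096.0000 s
data = 23.4 GB = 187200.0000 Mb
rate = 187200.0000 / 3096.0000 = 60.4651 Mbps

60.4651 Mbps


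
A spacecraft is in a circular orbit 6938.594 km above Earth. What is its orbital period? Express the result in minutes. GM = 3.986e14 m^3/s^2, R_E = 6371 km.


r = 13309.5940 km = 1.3309594e+07 m
T = 2*pi*sqrt(r^3/mu) = 2*pi*sqrt(2.3577319e+21 / 3.986e14)
T = 15281.2342 s = 254.6872 min

254.6872 minutes


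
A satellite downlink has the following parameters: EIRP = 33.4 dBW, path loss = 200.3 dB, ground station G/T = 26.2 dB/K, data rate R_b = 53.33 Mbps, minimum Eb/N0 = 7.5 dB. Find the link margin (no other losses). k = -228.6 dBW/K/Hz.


C/N0 = EIRP - FSPL + G/T - k = 33.4 - 200.3 + 26.2 - (-228.6)
C/N0 = 87.9000 dB-Hz
R_b = 53.33 Mbps = 5.333e+07 bps -> 10*log10(R_b) = 77.2697 dB-Hz
Eb/N0 = C/N0 - 10*log10(R_b) = 87.9000 - 77.2697 = 10.6303 dB
Margin = Eb/N0 - Eb/N0_req = 10.6303 - 7.5 = 3.1303 dB (link closes)

3.1303 dB


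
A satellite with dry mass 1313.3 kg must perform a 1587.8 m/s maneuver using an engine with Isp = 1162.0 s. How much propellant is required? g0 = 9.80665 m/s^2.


ve = Isp * g0 = 1162.0 * 9.80665 = 11395.327300 m/s
mass ratio = exp(dv/ve) = exp(1587.8/11395.327300) = 1.14951236
m_prop = m_dry * (mr - 1) = 1313.3 * (1.14951236 - 1)
m_prop = 196.3546 kg

196.3546 kg


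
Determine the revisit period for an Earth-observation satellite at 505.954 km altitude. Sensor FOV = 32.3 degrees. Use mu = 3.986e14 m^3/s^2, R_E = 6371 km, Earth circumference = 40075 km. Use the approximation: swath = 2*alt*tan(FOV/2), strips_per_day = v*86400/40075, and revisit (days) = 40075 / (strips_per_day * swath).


swath = 2*505.954*tan(0.2818707) = 293.0291 km
v = sqrt(mu/r) = 7613.2587 m/s = 7.6133 km/s
strips/day = v*86400/40075 = 7.6133*86400/40075 = 16.4139
coverage/day = strips * swath = 16.4139 * 293.0291 = 4809.7395 km
revisit = 40075 / 4809.7395 = 8.3321 days

8.3321 days


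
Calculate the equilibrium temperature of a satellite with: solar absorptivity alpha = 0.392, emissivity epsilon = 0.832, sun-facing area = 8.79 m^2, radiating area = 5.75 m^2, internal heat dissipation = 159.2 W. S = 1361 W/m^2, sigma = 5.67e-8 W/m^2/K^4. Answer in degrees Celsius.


Numerator = alpha*S*A_sun + Q_int = 0.392*1361*8.79 + 159.2 = 4848.7705 W
Denominator = eps*sigma*A_rad = 0.832*5.67e-8*5.75 = 2.712528e-07 W/K^4
T^4 = 1.7875467e+10 K^4
T = 365.6490 K = 92.4990 C

92.4990 degrees Celsius


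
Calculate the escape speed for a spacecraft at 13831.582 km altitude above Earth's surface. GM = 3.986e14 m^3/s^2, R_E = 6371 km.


r = 6371.0 + 13831.582 = 20202.5820 km = 2.0202582e+07 m
v_esc = sqrt(2*mu/r) = sqrt(2*3.986e14 / 2.0202582e+07)
v_esc = 6281.7436 m/s = 6.2817 km/s

6.2817 km/s


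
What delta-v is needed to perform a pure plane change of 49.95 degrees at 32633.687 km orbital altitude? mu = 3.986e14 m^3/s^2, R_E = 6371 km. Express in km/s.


r = 39004.6870 km = 3.9004687e+07 m
V = sqrt(mu/r) = 3196.7616 m/s
di = 49.95 deg = 0.871792 rad
dV = 2*V*sin(di/2) = 2*3196.7616*sin(0.435896)
dV = 2699.4911 m/s = 2.6995 km/s

2.6995 km/s


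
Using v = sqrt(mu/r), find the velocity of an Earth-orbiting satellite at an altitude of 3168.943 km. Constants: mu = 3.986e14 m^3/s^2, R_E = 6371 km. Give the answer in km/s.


r = R_E + alt = 6371.0 + 3168.943 = 9539.9430 km = 9.539943e+06 m
v = sqrt(mu/r) = sqrt(3.986e14 / 9.539943e+06) = 6463.9168 m/s = 6.4639 km/s

6.4639 km/s


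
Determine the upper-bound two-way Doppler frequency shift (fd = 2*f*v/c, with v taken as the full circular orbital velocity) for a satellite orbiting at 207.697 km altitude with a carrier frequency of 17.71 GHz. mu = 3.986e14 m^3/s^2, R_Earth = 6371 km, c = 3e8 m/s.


r = 6.578697e+06 m
v = sqrt(mu/r) = 7783.9261 m/s (worst-case radial velocity)
f = 17.71 GHz = 1.771e+10 Hz
fd = 2*f*v/c = 2*1.771e+10*7783.9261/3.0e+08
fd = 919022.2102 Hz

919022.2102 Hz


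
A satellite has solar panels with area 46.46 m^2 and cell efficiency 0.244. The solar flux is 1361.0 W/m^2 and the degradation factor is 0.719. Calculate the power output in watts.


P = area * eta * S * degradation
P = 46.46 * 0.244 * 1361.0 * 0.719
P = 11093.1797 W

11093.1797 W


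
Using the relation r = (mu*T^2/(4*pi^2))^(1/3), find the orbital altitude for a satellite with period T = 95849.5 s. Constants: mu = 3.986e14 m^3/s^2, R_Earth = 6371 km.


T = 95849.5 s
r = (mu*T^2/(4*pi^2))^(1/3) = (3.986e14 * 95849.5^2 / (4*pi^2))^(1/3)
r = 4.5267421e+07 m = 45267.4211 km
alt = r - R_E = 45267.4211 - 6371 = 38896.4211 km

38896.4211 km


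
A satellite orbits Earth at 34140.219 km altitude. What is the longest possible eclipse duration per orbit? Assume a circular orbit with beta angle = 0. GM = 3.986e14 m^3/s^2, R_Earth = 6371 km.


r = 40511.2190 km
T = 1352.4554 min
Eclipse fraction = arcsin(R_E/r)/pi = arcsin(6371.0000/40511.2190)/pi
= arcsin(0.1572651)/pi = 0.05026771
Eclipse duration = 0.05026771 * 1352.4554 = 67.9848 min

67.9848 minutes


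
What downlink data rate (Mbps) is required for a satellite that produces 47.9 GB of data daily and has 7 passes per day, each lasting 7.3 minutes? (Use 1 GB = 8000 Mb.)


total contact time = 7 * 7.3 * 60 = 3066.0000 s
data = 47.9 GB = 383200.0000 Mb
rate = 383200.0000 / 3066.0000 = 124.9837 Mbps

124.9837 Mbps


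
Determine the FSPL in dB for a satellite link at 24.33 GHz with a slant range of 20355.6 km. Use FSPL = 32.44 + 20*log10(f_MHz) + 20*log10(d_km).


f = 24.33 GHz = 24330.0000 MHz
d = 20355.6 km
FSPL = 32.44 + 20*log10(24330.0000) + 20*log10(20355.6)
FSPL = 32.44 + 87.7228 + 86.1737
FSPL = 206.3365 dB

206.3365 dB


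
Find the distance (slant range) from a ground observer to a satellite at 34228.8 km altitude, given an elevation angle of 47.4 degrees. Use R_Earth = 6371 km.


h = 34228.8 km, el = 47.4 deg
d = -R_E*sin(el) + sqrt((R_E*sin(el))^2 + 2*R_E*h + h^2)
d = -6371.0000*sin(0.8272861) + sqrt((6371.0000*0.7360971)^2 + 2*6371.0000*34228.8 + 34228.8^2)
d = 35680.4526 km

35680.4526 km


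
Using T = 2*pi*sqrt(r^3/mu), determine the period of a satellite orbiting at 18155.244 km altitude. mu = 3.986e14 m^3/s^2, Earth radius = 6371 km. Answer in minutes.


r = 24526.2440 km = 2.4526244e+07 m
T = 2*pi*sqrt(r^3/mu) = 2*pi*sqrt(1.4753435e+22 / 3.986e14)
T = 38225.9060 s = 637.0984 min

637.0984 minutes


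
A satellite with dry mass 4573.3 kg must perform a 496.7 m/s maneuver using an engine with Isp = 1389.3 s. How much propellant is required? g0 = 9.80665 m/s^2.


ve = Isp * g0 = 1389.3 * 9.80665 = 13624.378845 m/s
mass ratio = exp(dv/ve) = exp(496.7/13624.378845) = 1.03712940
m_prop = m_dry * (mr - 1) = 4573.3 * (1.03712940 - 1)
m_prop = 169.8039 kg

169.8039 kg


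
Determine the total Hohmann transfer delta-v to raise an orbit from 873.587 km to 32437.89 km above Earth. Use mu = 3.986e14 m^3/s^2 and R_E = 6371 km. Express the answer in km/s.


r1 = 7244.5870 km = 7.244587e+06 m
r2 = 38808.8900 km = 3.880889e+07 m
dv1 = sqrt(mu/r1)*(sqrt(2*r2/(r1+r2)) - 1) = 2212.0930 m/s
dv2 = sqrt(mu/r2)*(1 - sqrt(2*r1/(r1+r2))) = 1407.2131 m/s
total dv = |dv1| + |dv2| = 2212.0930 + 1407.2131 = 3619.3062 m/s = 3.6193 km/s

3.6193 km/s


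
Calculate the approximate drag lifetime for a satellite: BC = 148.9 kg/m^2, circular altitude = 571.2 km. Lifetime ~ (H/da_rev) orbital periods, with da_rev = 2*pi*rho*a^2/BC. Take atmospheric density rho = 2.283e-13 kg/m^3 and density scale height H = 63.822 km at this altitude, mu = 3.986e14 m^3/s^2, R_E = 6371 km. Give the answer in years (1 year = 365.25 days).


a = R_E + alt = 6942.2000 km = 6.9422e+06 m
da_rev = 2*pi*rho*a^2/BC = 2*pi*2.283e-13*(6.9422e+06)^2/148.9 = 0.464285718 m per revolution
N = H/da_rev = 63822.0000 m / 0.464285718 m = 137462.7681 revolutions
P = 2*pi*sqrt(a^3/mu) = 5756.4787 s
lifetime = N*P = 137462.7681 * 5756.4787 = 7.913015e+08 s = 9158.5822 days
years = 9158.5822 / 365.25 = 25.0748 years

25.0748 years


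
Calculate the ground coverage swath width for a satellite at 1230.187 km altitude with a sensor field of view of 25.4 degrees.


FOV = 25.4 deg = 0.4433136 rad
swath = 2 * alt * tan(FOV/2) = 2 * 1230.187 * tan(0.2216568)
swath = 2 * 1230.187 * 0.2253597
swath = 554.4692 km

554.4692 km


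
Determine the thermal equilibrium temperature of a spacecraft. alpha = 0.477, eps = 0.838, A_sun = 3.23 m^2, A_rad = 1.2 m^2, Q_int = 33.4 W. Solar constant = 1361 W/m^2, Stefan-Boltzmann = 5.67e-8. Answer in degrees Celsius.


Numerator = alpha*S*A_sun + Q_int = 0.477*1361*3.23 + 33.4 = 2130.3063 W
Denominator = eps*sigma*A_rad = 0.838*5.67e-8*1.2 = 5.701752e-08 W/K^4
T^4 = 3.7362311e+10 K^4
T = 439.6514 K = 166.5014 C

166.5014 degrees Celsius


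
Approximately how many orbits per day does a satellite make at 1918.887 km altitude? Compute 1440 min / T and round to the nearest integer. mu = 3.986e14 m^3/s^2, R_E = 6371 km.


r = 8.289887e+06 m
T = 2*pi*sqrt(r^3/mu) = 7511.6291 s = 125.1938 min
revs/day = 1440 / 125.1938 = 11.5022
Rounded: 12 revolutions per day

12 revolutions per day


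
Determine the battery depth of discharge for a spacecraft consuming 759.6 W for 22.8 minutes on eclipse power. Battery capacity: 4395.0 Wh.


E_used = P * t / 60 = 759.6 * 22.8 / 60 = 288.6480 Wh
DOD = E_used / E_total * 100 = 288.6480 / 4395.0 * 100
DOD = 6.5676 %

6.5676 %


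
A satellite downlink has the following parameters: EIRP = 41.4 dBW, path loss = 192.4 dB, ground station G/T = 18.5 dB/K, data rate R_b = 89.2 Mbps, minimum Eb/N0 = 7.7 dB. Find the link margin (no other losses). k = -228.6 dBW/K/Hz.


C/N0 = EIRP - FSPL + G/T - k = 41.4 - 192.4 + 18.5 - (-228.6)
C/N0 = 96.1000 dB-Hz
R_b = 89.2 Mbps = 8.92e+07 bps -> 10*log10(R_b) = 79.5036 dB-Hz
Eb/N0 = C/N0 - 10*log10(R_b) = 96.1000 - 79.5036 = 16.5964 dB
Margin = Eb/N0 - Eb/N0_req = 16.5964 - 7.7 = 8.8964 dB (link closes)

8.8964 dB


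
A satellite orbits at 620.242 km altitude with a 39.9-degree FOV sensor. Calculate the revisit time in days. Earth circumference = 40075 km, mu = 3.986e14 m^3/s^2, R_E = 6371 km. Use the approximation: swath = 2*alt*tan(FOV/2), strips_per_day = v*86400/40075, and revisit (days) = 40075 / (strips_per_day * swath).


swath = 2*620.242*tan(0.3481932) = 450.2737 km
v = sqrt(mu/r) = 7550.7741 m/s = 7.5508 km/s
strips/day = v*86400/40075 = 7.5508*86400/40075 = 16.2791
coverage/day = strips * swath = 16.2791 * 450.2737 = 7330.0727 km
revisit = 40075 / 7330.0727 = 5.4672 days

5.4672 days


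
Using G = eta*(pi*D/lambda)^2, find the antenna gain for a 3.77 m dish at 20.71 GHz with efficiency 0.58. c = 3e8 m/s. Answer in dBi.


lambda = c/f = 3e8 / 2.071e+10 = 0.01448576 m
G = eta*(pi*D/lambda)^2 = 0.58*(pi*3.77/0.01448576)^2
G = 387728.8595 (linear)
G = 10*log10(387728.8595) = 55.8853 dBi

55.8853 dBi


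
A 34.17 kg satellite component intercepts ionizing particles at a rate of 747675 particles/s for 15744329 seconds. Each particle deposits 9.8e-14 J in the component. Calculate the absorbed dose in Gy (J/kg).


Total energy deposited = rate * time * E_per
  = 747675 * 15744329 * 9.8e-14 = 1.1536 J
Dose = E_total / mass = 1.1536 / 34.17
Dose = 0.03376122 Gy

0.0338 Gy


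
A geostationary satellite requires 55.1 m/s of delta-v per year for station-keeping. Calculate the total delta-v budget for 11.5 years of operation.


dV = rate * years = 55.1 * 11.5
dV = 633.6500 m/s

633.6500 m/s


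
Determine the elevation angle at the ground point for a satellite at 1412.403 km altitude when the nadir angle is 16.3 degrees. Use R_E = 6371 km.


r = R_E + alt = 7783.4030 km
Law of sines in the satellite / Earth-center / ground-point triangle:
  sin(nadir)/R_E = sin(90 + el)/r  =>  cos(el) = (r/R_E)*sin(nadir)
cos(el) = (7783.4030 / 6371.0000) * sin(16.3 deg) = 0.3428884
el = arccos(0.3428884) = 69.9470 deg
(Earth-central angle = 90 - nadir - el = 3.7530 deg)

69.9470 degrees


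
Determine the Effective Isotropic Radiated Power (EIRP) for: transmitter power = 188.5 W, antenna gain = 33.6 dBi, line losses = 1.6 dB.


Pt = 188.5 W = 22.7531 dBW
EIRP = Pt_dBW + Gt - losses = 22.7531 + 33.6 - 1.6 = 54.7531 dBW

54.7531 dBW


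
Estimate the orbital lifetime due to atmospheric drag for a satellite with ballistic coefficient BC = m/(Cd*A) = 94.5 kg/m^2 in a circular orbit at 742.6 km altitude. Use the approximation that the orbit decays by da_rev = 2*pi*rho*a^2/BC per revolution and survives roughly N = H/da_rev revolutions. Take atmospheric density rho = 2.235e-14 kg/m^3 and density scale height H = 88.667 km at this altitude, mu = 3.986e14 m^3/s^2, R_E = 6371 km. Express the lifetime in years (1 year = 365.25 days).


a = R_E + alt = 7113.6000 km = 7.1136e+06 m
da_rev = 2*pi*rho*a^2/BC = 2*pi*2.235e-14*(7.1136e+06)^2/94.5 = 0.0751976847 m per revolution
N = H/da_rev = 88667.0000 m / 0.0751976847 m = 1.1791187e+06 revolutions
P = 2*pi*sqrt(a^3/mu) = 5970.9768 s
lifetime = N*P = 1.1791187e+06 * 5970.9768 = 7.0404907e+09 s = 81487.1607 days
years = 81487.1607 / 365.25 = 223.0997 years

223.0997 years


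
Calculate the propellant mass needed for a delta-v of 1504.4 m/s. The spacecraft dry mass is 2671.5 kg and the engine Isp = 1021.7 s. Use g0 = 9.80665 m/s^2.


ve = Isp * g0 = 1021.7 * 9.80665 = 10019.454305 m/s
mass ratio = exp(dv/ve) = exp(1504.4/10019.454305) = 1.16200609
m_prop = m_dry * (mr - 1) = 2671.5 * (1.16200609 - 1)
m_prop = 432.7993 kg

432.7993 kg


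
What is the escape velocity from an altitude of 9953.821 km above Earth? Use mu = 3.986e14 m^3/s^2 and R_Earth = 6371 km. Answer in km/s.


r = 6371.0 + 9953.821 = 16324.8210 km = 1.6324821e+07 m
v_esc = sqrt(2*mu/r) = sqrt(2*3.986e14 / 1.6324821e+07)
v_esc = 6988.1051 m/s = 6.9881 km/s

6.9881 km/s


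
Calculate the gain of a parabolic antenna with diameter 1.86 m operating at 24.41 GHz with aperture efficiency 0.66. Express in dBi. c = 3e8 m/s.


lambda = c/f = 3e8 / 2.441e+10 = 0.01229005 m
G = eta*(pi*D/lambda)^2 = 0.66*(pi*1.86/0.01229005)^2
G = 149197.8685 (linear)
G = 10*log10(149197.8685) = 51.7376 dBi

51.7376 dBi


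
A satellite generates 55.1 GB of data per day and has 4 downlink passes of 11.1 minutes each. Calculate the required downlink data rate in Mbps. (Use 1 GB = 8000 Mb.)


total contact time = 4 * 11.1 * 60 = 2664.0000 s
data = 55.1 GB = 440800.0000 Mb
rate = 440800.0000 / 2664.0000 = 165.4655 Mbps

165.4655 Mbps


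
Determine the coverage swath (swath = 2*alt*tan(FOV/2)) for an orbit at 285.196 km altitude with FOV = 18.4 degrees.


FOV = 18.4 deg = 0.3211406 rad
swath = 2 * alt * tan(FOV/2) = 2 * 285.196 * tan(0.1605703)
swath = 2 * 285.196 * 0.1619647
swath = 92.3833 km

92.3833 km


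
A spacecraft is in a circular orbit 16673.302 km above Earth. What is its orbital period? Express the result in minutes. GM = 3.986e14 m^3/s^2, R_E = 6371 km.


r = 23044.3020 km = 2.3044302e+07 m
T = 2*pi*sqrt(r^3/mu) = 2*pi*sqrt(1.2237443e+22 / 3.986e14)
T = 34814.2111 s = 580.2369 min

580.2369 minutes


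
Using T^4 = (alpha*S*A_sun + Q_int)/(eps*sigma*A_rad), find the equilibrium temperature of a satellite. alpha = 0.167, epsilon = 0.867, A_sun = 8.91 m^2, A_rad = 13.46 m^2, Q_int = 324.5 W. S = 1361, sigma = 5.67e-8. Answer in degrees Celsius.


Numerator = alpha*S*A_sun + Q_int = 0.167*1361*8.91 + 324.5 = 2349.6272 W
Denominator = eps*sigma*A_rad = 0.867*5.67e-8*13.46 = 6.6167879e-07 W/K^4
T^4 = 3.5510087e+09 K^4
T = 244.1113 K = -29.0387 C

-29.0387 degrees Celsius
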